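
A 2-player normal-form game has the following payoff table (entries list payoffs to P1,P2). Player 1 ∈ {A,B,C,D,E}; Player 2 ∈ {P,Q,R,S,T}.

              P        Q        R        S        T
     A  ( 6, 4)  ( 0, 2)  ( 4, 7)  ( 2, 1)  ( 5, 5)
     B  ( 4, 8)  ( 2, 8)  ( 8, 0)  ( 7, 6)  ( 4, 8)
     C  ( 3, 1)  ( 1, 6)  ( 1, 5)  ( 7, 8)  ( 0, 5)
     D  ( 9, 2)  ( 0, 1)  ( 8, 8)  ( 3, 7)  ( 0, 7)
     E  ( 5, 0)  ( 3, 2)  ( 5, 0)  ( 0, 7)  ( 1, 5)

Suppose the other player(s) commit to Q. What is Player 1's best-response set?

argmax u_1 = {E}

u_1(A vs Q) = 0
u_1(B vs Q) = 2
u_1(C vs Q) = 1
u_1(D vs Q) = 0
u_1(E vs Q) = 3
max payoff 3 at {E}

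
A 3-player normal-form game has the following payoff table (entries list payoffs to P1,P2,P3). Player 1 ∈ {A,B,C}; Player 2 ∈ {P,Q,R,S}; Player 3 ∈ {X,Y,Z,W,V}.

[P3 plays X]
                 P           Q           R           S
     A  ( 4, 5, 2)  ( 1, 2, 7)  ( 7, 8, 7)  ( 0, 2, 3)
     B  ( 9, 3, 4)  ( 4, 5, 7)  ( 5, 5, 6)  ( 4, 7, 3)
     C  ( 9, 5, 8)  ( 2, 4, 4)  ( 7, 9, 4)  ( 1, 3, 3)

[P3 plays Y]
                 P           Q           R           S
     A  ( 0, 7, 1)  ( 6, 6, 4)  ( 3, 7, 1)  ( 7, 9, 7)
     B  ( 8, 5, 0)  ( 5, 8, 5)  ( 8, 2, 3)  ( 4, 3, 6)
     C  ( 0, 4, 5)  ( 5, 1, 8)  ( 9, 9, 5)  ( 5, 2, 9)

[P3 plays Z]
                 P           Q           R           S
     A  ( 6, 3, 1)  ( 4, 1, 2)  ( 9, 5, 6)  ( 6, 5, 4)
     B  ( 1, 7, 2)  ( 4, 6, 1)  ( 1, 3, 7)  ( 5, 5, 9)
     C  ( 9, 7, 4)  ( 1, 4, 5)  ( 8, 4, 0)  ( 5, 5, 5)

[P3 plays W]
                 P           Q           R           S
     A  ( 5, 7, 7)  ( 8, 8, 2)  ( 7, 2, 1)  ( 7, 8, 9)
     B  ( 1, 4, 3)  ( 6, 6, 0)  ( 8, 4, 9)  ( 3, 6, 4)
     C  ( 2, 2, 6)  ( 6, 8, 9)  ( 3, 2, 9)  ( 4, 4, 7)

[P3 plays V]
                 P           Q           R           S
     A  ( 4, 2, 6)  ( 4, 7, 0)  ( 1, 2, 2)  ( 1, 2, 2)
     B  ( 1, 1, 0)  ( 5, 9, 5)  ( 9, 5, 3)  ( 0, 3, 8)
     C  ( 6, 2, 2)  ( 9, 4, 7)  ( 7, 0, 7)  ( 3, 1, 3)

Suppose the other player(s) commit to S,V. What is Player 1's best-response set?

u_1(A vs S,V) = 1
u_1(B vs S,V) = 0
u_1(C vs S,V) = 3
max payoff 3 at {C}

BR_1 = {C}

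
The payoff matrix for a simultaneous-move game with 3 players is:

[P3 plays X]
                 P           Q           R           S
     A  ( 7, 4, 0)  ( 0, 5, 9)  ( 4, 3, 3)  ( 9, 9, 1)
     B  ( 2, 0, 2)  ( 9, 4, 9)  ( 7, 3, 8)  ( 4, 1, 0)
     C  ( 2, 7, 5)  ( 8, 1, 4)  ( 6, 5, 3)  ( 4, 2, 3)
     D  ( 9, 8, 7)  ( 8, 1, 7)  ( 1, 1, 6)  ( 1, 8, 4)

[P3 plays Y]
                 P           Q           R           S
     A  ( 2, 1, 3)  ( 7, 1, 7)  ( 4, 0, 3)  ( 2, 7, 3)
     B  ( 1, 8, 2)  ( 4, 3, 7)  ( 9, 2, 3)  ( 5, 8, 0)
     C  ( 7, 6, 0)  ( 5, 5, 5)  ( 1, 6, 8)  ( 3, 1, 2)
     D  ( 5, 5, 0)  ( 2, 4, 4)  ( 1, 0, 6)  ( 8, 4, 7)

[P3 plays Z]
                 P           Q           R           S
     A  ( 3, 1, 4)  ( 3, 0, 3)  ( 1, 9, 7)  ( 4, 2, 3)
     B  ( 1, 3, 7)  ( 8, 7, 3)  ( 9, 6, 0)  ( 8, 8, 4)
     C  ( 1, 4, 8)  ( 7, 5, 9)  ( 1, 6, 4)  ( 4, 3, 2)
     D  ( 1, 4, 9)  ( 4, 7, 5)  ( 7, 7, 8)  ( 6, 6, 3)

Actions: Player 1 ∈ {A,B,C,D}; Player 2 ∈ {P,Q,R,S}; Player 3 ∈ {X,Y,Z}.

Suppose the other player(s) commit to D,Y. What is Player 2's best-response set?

argmax u_2 = {P}

u_2(P vs D,Y) = 5
u_2(Q vs D,Y) = 4
u_2(R vs D,Y) = 0
u_2(S vs D,Y) = 4
max payoff 5 at {P}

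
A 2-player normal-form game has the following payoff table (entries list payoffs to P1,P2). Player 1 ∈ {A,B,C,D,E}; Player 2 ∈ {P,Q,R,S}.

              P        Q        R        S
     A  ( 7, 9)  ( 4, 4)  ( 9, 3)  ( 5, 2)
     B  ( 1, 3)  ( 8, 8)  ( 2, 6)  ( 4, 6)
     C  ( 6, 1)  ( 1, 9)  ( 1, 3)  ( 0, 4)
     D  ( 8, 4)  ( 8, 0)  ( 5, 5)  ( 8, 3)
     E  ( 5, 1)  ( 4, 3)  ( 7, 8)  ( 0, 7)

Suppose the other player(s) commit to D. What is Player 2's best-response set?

argmax u_2 = {R}

u_2(P vs D) = 4
u_2(Q vs D) = 0
u_2(R vs D) = 5
u_2(S vs D) = 3
max payoff 5 at {R}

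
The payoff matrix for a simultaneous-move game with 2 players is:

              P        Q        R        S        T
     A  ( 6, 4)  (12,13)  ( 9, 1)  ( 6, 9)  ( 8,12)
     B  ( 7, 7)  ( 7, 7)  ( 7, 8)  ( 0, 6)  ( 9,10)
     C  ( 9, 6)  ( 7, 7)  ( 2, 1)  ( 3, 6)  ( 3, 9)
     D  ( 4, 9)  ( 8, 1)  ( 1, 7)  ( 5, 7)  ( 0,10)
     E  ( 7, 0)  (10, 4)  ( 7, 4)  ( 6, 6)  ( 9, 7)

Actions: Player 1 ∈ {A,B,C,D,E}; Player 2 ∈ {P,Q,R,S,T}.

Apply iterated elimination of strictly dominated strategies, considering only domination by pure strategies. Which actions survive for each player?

Survivors P1:{A,B,E} P2:{Q,T}

P1 drop D (A beats it: P:6>4 Q:12>8 R:9>1 S:6>5 T:8>0)
P2 drop P (T beats it: A:12>4 B:10>7 C:9>6 E:7>0)
P1 drop C (A beats it: Q:12>7 R:9>2 S:6>3 T:8>3)
P2 drop R (T beats it: A:12>1 B:10>8 E:7>4)
P2 drop S (T beats it: A:12>9 B:10>6 E:7>6)
P1→{A,B,E} P2→{Q,T}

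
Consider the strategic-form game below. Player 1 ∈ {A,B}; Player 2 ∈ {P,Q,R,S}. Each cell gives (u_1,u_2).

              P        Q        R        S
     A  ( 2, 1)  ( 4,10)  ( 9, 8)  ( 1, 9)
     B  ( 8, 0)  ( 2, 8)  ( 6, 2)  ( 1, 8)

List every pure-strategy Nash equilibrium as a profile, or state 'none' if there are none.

PSNE = {(A,Q), (B,S)}

(A,P): not NE [P1→B gives 8>2; P2→Q gives 10>1]
(A,Q): NE
(A,R): not NE [P2→Q gives 10>8]
(A,S): not NE [P2→Q gives 10>9]
(B,P): not NE [P2→S gives 8>0]
(B,Q): not NE [P1→A gives 4>2]
(B,R): not NE [P1→A gives 9>6; P2→S gives 8>2]
(B,S): NE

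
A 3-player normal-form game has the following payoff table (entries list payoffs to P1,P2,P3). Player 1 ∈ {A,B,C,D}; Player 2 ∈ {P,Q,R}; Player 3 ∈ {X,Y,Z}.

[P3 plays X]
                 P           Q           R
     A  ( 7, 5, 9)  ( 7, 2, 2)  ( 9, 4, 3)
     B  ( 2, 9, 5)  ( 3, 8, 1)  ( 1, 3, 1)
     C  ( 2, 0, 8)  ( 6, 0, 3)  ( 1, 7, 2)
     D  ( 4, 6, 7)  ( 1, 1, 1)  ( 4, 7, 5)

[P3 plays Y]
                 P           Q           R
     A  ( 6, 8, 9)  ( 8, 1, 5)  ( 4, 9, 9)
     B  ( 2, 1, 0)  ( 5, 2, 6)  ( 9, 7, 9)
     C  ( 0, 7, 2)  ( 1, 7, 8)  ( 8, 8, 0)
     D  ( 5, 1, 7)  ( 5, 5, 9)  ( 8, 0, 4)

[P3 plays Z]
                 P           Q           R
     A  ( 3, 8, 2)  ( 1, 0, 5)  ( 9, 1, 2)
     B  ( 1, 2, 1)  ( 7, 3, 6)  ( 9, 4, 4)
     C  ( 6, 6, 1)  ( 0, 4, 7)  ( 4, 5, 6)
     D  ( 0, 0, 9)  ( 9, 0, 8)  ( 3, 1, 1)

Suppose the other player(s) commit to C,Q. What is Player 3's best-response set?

u_3(X vs C,Q) = 3
u_3(Y vs C,Q) = 8
u_3(Z vs C,Q) = 7
max payoff 8 at {Y}

argmax u_3 = {Y}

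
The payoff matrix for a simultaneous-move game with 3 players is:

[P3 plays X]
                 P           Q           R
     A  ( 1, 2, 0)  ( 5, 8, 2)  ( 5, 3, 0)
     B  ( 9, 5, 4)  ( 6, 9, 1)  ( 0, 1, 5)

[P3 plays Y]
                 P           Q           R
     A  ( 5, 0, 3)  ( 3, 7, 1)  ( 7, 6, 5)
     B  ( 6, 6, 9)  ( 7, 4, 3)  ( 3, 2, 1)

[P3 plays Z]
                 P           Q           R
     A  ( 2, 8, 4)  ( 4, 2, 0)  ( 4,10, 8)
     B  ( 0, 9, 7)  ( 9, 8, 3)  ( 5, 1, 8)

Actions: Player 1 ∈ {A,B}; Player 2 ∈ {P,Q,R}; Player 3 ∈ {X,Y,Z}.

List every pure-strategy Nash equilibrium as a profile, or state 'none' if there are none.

Nash profiles: (B,P,Y)

(A,P,X): not NE [P1→B gives 9>1; P2→Q gives 8>2; P3→Z gives 4>0]
(A,P,Y): not NE [P1→B gives 6>5; P2→Q gives 7>0; P3→Z gives 4>3]
(A,P,Z): not NE [P2→R gives 10>8]
(A,Q,X): not NE [P1→B gives 6>5]
(A,Q,Y): not NE [P1→B gives 7>3; P3→X gives 2>1]
(A,Q,Z): not NE [P1→B gives 9>4; P2→R gives 10>2; P3→X gives 2>0]
(A,R,X): not NE [P2→Q gives 8>3; P3→Z gives 8>0]
(A,R,Y): not NE [P2→Q gives 7>6; P3→Z gives 8>5]
(A,R,Z): not NE [P1→B gives 5>4]
(B,P,X): not NE [P2→Q gives 9>5; P3→Y gives 9>4]
(B,P,Y): NE
(B,P,Z): not NE [P1→A gives 2>0; P3→Y gives 9>7]
(B,Q,X): not NE [P3→Z gives 3>1]
(B,Q,Y): not NE [P2→P gives 6>4]
(B,Q,Z): not NE [P2→P gives 9>8]
(B,R,X): not NE [P1→A gives 5>0; P2→Q gives 9>1; P3→Z gives 8>5]
(B,R,Y): not NE [P1→A gives 7>3; P2→P gives 6>2; P3→Z gives 8>1]
(B,R,Z): not NE [P2→P gives 9>1]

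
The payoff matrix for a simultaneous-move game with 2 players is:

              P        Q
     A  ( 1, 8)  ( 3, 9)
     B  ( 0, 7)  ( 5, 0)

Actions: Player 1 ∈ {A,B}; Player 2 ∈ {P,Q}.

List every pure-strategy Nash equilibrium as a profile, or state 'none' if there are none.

Equilibria: none

(A,P): not NE [P2→Q gives 9>8]
(A,Q): not NE [P1→B gives 5>3]
(B,P): not NE [P1→A gives 1>0]
(B,Q): not NE [P2→P gives 7>0]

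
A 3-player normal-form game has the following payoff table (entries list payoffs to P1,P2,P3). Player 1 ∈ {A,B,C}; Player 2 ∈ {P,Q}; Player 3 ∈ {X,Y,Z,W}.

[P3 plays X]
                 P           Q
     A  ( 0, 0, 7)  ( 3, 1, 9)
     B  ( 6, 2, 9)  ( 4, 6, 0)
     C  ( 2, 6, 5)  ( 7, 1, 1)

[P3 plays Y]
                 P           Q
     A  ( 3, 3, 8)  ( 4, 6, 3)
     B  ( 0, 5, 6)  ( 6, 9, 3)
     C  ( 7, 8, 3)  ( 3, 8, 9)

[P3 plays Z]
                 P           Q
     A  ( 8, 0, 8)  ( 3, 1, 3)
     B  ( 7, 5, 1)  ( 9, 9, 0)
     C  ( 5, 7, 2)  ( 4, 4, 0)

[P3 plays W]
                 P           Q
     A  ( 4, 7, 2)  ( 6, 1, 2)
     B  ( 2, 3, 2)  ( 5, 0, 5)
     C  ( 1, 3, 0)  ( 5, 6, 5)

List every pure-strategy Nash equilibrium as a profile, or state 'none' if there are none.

Equilibria: none

(A,P,X): not NE [P1→B gives 6>0; P2→Q gives 1>0; P3→Z gives 8>7]
(A,P,Y): not NE [P1→C gives 7>3; P2→Q gives 6>3]
(A,P,Z): not NE [P2→Q gives 1>0]
(A,P,W): not NE [P3→Z gives 8>2]
(A,Q,X): not NE [P1→C gives 7>3]
(A,Q,Y): not NE [P1→B gives 6>4; P3→X gives 9>3]
(A,Q,Z): not NE [P1→B gives 9>3; P3→X gives 9>3]
(A,Q,W): not NE [P2→P gives 7>1; P3→X gives 9>2]
(B,P,X): not NE [P2→Q gives 6>2]
(B,P,Y): not NE [P1→C gives 7>0; P2→Q gives 9>5; P3→X gives 9>6]
(B,P,Z): not NE [P1→A gives 8>7; P2→Q gives 9>5; P3→X gives 9>1]
(B,P,W): not NE [P1→A gives 4>2; P3→X gives 9>2]
(B,Q,X): not NE [P1→C gives 7>4; P3→W gives 5>0]
(B,Q,Y): not NE [P3→W gives 5>3]
(B,Q,Z): not NE [P3→W gives 5>0]
(B,Q,W): not NE [P1→A gives 6>5; P2→P gives 3>0]
(C,P,X): not NE [P1→B gives 6>2]
(C,P,Y): not NE [P3→X gives 5>3]
(C,P,Z): not NE [P1→A gives 8>5; P3→X gives 5>2]
(C,P,W): not NE [P1→A gives 4>1; P2→Q gives 6>3; P3→X gives 5>0]
(C,Q,X): not NE [P2→P gives 6>1; P3→Y gives 9>1]
(C,Q,Y): not NE [P1→B gives 6>3]
(C,Q,Z): not NE [P1→B gives 9>4; P2→P gives 7>4; P3→Y gives 9>0]
(C,Q,W): not NE [P1→A gives 6>5; P3→Y gives 9>5]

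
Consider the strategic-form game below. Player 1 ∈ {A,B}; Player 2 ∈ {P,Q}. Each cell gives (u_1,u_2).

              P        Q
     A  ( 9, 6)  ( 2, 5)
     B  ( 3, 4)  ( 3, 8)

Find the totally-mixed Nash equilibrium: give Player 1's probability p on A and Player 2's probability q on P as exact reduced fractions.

P1 indiff ⇒ q·9+(1-q)·2 = q·3+(1-q)·3 ⇒ q(6) = (1-q)(1) ⇒ q = 1/7
P2 indiff ⇒ p·6+(1-p)·4 = p·5+(1-p)·8 ⇒ p(1) = (1-p)(4) ⇒ p = 4/5

P1 mixes 4/5 on A; P2 mixes 1/7 on P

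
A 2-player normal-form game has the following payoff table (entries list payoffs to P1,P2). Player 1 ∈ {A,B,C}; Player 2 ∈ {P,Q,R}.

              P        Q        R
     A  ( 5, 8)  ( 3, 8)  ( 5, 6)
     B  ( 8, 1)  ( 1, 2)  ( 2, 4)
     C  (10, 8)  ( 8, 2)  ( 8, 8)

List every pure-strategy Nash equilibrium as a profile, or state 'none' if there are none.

(A,P): not NE [P1→C gives 10>5]
(A,Q): not NE [P1→C gives 8>3]
(A,R): not NE [P1→C gives 8>5; P2→Q gives 8>6]
(B,P): not NE [P1→C gives 10>8; P2→R gives 4>1]
(B,Q): not NE [P1→C gives 8>1; P2→R gives 4>2]
(B,R): not NE [P1→C gives 8>2]
(C,P): NE
(C,Q): not NE [P2→R gives 8>2]
(C,R): NE

PSNE = {(C,P), (C,R)}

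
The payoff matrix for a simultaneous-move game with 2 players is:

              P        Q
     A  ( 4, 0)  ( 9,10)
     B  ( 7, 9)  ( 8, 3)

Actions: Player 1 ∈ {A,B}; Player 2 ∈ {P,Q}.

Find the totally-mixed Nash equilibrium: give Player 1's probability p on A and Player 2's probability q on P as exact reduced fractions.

(p,q) = (3/8, 1/4)

P1 indiff ⇒ q·4+(1-q)·9 = q·7+(1-q)·8 ⇒ q(-3) = (1-q)(-1) ⇒ q = 1/4
P2 indiff ⇒ p·0+(1-p)·9 = p·10+(1-p)·3 ⇒ p(-10) = (1-p)(-6) ⇒ p = 3/8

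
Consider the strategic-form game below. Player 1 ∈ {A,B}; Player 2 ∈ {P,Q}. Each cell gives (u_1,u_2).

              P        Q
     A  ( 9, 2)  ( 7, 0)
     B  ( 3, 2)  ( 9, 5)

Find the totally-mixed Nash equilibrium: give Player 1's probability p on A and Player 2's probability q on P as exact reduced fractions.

(p,q) = (3/5, 1/4)

P1 indiff ⇒ q·9+(1-q)·7 = q·3+(1-q)·9 ⇒ q(6) = (1-q)(2) ⇒ q = 1/4
P2 indiff ⇒ p·2+(1-p)·2 = p·0+(1-p)·5 ⇒ p(2) = (1-p)(3) ⇒ p = 3/5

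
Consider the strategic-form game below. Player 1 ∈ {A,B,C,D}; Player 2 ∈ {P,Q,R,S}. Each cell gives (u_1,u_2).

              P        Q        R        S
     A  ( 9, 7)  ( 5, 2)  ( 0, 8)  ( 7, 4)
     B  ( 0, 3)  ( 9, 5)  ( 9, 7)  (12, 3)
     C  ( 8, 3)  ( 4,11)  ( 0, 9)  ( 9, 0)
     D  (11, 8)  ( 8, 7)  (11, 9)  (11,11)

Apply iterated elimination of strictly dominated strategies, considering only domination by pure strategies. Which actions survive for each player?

Remaining: P1:{B,D} P2:{R,S}

P1 drop A (D beats it: P:11>9 Q:8>5 R:11>0 S:11>7)
P1 drop C (D beats it: P:11>8 Q:8>4 R:11>0 S:11>9)
P2 drop P (R beats it: B:7>3 D:9>8)
P2 drop Q (R beats it: B:7>5 D:9>7)
P1→{B,D} P2→{R,S}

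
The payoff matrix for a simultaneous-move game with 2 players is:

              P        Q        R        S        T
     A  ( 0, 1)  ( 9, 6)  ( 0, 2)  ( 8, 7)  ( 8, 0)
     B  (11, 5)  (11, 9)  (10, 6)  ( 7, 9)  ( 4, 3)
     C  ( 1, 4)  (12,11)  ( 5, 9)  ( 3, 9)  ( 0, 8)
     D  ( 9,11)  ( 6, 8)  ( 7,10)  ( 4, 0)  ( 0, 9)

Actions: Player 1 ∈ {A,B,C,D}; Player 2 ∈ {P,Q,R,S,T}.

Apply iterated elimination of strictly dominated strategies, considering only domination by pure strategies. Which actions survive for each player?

Survivors P1:{A,B,C} P2:{Q,S}

P1 drop D (B beats it: P:11>9 Q:11>6 R:10>7 S:7>4 T:4>0)
P2 drop P (Q beats it: A:6>1 B:9>5 C:11>4)
P2 drop R (Q beats it: A:6>2 B:9>6 C:11>9)
P2 drop T (Q beats it: A:6>0 B:9>3 C:11>8)
P1→{A,B,C} P2→{Q,S}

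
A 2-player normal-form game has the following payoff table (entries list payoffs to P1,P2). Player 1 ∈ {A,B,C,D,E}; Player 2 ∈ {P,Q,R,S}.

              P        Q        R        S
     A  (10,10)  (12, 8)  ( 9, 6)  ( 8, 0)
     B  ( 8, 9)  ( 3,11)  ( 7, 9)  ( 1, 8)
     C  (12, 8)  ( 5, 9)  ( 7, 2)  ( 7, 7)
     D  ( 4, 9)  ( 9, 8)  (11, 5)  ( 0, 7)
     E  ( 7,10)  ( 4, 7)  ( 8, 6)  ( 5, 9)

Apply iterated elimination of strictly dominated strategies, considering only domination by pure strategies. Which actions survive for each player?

Remaining: P1:{A,C} P2:{P,Q}

P1 drop B (A beats it: P:10>8 Q:12>3 R:9>7 S:8>1)
P1 drop E (A beats it: P:10>7 Q:12>4 R:9>8 S:8>5)
P2 drop R (P beats it: A:10>6 C:8>2 D:9>5)
P1 drop D (A beats it: P:10>4 Q:12>9 S:8>0)
P2 drop S (P beats it: A:10>0 C:8>7)
P1→{A,C} P2→{P,Q}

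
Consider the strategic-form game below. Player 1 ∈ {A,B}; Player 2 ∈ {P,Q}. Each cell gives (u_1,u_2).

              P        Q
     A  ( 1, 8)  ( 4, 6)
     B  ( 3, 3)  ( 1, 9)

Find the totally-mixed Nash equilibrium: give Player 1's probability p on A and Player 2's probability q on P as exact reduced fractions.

P1 indiff ⇒ q·1+(1-q)·4 = q·3+(1-q)·1 ⇒ q(-2) = (1-q)(-3) ⇒ q = 3/5
P2 indiff ⇒ p·8+(1-p)·3 = p·6+(1-p)·9 ⇒ p(2) = (1-p)(6) ⇒ p = 3/4

(p,q) = (3/4, 3/5)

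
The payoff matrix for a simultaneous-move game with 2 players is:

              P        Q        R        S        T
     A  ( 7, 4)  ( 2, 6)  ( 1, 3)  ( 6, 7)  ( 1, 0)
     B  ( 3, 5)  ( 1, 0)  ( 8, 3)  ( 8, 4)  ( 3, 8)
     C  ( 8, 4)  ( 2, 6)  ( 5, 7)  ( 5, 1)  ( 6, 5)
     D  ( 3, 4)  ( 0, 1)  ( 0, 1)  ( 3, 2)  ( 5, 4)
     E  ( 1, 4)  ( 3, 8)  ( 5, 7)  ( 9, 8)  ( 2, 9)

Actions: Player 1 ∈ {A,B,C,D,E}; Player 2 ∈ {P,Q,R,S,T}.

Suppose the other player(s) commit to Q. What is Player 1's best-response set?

u_1(A vs Q) = 2
u_1(B vs Q) = 1
u_1(C vs Q) = 2
u_1(D vs Q) = 0
u_1(E vs Q) = 3
max payoff 3 at {E}

P1 best: {E}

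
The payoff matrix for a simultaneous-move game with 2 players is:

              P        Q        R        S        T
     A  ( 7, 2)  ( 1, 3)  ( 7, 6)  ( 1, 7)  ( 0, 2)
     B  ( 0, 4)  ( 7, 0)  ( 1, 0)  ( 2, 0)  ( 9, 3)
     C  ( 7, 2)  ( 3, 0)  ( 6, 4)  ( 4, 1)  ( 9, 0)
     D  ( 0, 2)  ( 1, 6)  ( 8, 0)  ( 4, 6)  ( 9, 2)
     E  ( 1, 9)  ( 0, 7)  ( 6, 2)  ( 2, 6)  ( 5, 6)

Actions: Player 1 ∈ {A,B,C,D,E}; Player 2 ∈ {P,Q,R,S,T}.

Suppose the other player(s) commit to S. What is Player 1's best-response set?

u_1(A vs S) = 1
u_1(B vs S) = 2
u_1(C vs S) = 4
u_1(D vs S) = 4
u_1(E vs S) = 2
max payoff 4 at {C,D}

argmax u_1 = {C,D}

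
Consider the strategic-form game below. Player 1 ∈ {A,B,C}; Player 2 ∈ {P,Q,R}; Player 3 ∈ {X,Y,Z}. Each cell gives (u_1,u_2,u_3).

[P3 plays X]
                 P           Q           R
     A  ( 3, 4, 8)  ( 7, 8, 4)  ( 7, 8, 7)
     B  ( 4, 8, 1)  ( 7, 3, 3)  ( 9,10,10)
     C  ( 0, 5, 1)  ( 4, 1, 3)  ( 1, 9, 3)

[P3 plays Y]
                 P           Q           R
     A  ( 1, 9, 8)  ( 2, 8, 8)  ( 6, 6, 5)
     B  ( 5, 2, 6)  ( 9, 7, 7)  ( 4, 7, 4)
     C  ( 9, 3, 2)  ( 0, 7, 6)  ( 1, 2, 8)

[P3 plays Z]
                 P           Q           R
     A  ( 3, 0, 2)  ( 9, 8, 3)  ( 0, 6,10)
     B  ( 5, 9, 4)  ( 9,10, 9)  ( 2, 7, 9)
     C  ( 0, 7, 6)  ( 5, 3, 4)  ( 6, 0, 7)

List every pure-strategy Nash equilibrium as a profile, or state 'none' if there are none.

NE set: (B,Q,Z), (B,R,X)

(A,P,X): not NE [P1→B gives 4>3; P2→R gives 8>4]
(A,P,Y): not NE [P1→C gives 9>1]
(A,P,Z): not NE [P1→B gives 5>3; P2→Q gives 8>0; P3→Y gives 8>2]
(A,Q,X): not NE [P3→Y gives 8>4]
(A,Q,Y): not NE [P1→B gives 9>2; P2→P gives 9>8]
(A,Q,Z): not NE [P3→Y gives 8>3]
(A,R,X): not NE [P1→B gives 9>7; P3→Z gives 10>7]
(A,R,Y): not NE [P2→P gives 9>6; P3→Z gives 10>5]
(A,R,Z): not NE [P1→C gives 6>0; P2→Q gives 8>6]
(B,P,X): not NE [P2→R gives 10>8; P3→Y gives 6>1]
(B,P,Y): not NE [P1→C gives 9>5; P2→R gives 7>2]
(B,P,Z): not NE [P2→Q gives 10>9; P3→Y gives 6>4]
(B,Q,X): not NE [P2→R gives 10>3; P3→Z gives 9>3]
(B,Q,Y): not NE [P3→Z gives 9>7]
(B,Q,Z): NE
(B,R,X): NE
(B,R,Y): not NE [P1→A gives 6>4; P3→X gives 10>4]
(B,R,Z): not NE [P1→C gives 6>2; P2→Q gives 10>7; P3→X gives 10>9]
(C,P,X): not NE [P1→B gives 4>0; P2→R gives 9>5; P3→Z gives 6>1]
(C,P,Y): not NE [P2→Q gives 7>3; P3→Z gives 6>2]
(C,P,Z): not NE [P1→B gives 5>0]
(C,Q,X): not NE [P1→B gives 7>4; P2→R gives 9>1; P3→Y gives 6>3]
(C,Q,Y): not NE [P1→B gives 9>0]
(C,Q,Z): not NE [P1→B gives 9>5; P2→P gives 7>3; P3→Y gives 6>4]
(C,R,X): not NE [P1→B gives 9>1; P3→Y gives 8>3]
(C,R,Y): not NE [P1→A gives 6>1; P2→Q gives 7>2]
(C,R,Z): not NE [P2→P gives 7>0; P3→Y gives 8>7]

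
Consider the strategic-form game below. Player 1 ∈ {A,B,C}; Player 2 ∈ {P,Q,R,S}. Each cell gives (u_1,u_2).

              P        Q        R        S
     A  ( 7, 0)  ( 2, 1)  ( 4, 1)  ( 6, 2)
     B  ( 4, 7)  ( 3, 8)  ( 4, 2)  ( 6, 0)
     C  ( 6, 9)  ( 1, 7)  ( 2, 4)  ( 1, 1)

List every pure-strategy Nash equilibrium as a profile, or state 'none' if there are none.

(A,P): not NE [P2→S gives 2>0]
(A,Q): not NE [P1→B gives 3>2; P2→S gives 2>1]
(A,R): not NE [P2→S gives 2>1]
(A,S): NE
(B,P): not NE [P1→A gives 7>4; P2→Q gives 8>7]
(B,Q): NE
(B,R): not NE [P2→Q gives 8>2]
(B,S): not NE [P2→Q gives 8>0]
(C,P): not NE [P1→A gives 7>6]
(C,Q): not NE [P1→B gives 3>1; P2→P gives 9>7]
(C,R): not NE [P1→B gives 4>2; P2→P gives 9>4]
(C,S): not NE [P1→B gives 6>1; P2→P gives 9>1]

NE set: (A,S), (B,Q)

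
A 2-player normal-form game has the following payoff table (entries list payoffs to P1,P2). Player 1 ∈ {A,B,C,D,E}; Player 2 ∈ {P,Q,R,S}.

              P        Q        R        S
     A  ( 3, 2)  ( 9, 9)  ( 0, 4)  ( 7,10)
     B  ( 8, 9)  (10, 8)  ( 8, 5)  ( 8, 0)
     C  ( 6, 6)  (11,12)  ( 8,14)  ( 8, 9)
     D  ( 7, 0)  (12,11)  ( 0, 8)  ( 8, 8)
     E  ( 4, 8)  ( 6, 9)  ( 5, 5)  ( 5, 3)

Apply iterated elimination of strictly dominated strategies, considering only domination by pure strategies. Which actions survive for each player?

Survivors P1:{B,C,D} P2:{P,Q,R}

P1 drop A (B beats it: P:8>3 Q:10>9 R:8>0 S:8>7)
P1 drop E (B beats it: P:8>4 Q:10>6 R:8>5 S:8>5)
P2 drop S (Q beats it: B:8>0 C:12>9 D:11>8)
P1→{B,C,D} P2→{P,Q,R}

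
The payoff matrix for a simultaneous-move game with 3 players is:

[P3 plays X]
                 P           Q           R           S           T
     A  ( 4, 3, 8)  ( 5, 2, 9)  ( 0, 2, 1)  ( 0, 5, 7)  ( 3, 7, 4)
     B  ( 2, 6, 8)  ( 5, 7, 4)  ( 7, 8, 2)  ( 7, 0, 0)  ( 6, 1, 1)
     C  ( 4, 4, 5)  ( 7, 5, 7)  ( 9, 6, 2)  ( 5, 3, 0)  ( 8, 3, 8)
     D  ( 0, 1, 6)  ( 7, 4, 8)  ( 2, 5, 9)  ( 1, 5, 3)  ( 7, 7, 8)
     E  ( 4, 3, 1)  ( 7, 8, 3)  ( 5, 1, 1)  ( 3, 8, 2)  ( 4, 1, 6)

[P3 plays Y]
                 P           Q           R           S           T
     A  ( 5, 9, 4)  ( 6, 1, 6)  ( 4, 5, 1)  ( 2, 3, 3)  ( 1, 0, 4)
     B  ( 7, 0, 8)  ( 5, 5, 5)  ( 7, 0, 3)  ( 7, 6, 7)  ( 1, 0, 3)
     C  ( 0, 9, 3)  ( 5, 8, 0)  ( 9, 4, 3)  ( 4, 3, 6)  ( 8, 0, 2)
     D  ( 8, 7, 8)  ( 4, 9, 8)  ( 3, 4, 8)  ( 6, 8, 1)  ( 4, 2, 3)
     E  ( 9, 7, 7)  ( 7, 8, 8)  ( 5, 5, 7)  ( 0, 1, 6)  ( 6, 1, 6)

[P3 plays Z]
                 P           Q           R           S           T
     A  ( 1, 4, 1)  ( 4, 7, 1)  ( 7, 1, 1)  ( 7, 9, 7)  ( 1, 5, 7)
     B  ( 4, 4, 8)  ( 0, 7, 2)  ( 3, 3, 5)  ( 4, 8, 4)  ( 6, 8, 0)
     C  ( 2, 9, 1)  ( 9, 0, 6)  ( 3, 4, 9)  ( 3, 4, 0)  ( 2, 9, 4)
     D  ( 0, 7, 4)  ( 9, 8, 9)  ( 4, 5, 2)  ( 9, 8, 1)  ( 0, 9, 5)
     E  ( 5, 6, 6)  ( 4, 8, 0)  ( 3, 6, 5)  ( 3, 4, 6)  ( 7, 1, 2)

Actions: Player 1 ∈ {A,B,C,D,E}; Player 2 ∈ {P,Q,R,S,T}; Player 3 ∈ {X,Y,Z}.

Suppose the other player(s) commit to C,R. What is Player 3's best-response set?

P3 best: {Z}

u_3(X vs C,R) = 2
u_3(Y vs C,R) = 3
u_3(Z vs C,R) = 9
max payoff 9 at {Z}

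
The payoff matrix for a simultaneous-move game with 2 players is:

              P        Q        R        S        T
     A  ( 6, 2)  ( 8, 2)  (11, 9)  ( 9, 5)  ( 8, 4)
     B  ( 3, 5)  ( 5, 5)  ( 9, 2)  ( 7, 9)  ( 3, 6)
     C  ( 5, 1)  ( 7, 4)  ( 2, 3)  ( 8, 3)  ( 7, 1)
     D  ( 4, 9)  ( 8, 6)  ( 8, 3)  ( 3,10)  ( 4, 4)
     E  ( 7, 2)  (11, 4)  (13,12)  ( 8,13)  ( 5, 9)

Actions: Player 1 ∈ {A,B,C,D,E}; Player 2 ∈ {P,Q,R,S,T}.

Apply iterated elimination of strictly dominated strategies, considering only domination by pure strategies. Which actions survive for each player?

P1 drop B (A beats it: P:6>3 Q:8>5 R:11>9 S:9>7 T:8>3)
P1 drop C (A beats it: P:6>5 Q:8>7 R:11>2 S:9>8 T:8>7)
P1 drop D (E beats it: P:7>4 Q:11>8 R:13>8 S:8>3 T:5>4)
P2 drop P (R beats it: A:9>2 E:12>2)
P2 drop Q (R beats it: A:9>2 E:12>4)
P2 drop T (R beats it: A:9>4 E:12>9)
P1→{A,E} P2→{R,S}

Remaining: P1:{A,E} P2:{R,S}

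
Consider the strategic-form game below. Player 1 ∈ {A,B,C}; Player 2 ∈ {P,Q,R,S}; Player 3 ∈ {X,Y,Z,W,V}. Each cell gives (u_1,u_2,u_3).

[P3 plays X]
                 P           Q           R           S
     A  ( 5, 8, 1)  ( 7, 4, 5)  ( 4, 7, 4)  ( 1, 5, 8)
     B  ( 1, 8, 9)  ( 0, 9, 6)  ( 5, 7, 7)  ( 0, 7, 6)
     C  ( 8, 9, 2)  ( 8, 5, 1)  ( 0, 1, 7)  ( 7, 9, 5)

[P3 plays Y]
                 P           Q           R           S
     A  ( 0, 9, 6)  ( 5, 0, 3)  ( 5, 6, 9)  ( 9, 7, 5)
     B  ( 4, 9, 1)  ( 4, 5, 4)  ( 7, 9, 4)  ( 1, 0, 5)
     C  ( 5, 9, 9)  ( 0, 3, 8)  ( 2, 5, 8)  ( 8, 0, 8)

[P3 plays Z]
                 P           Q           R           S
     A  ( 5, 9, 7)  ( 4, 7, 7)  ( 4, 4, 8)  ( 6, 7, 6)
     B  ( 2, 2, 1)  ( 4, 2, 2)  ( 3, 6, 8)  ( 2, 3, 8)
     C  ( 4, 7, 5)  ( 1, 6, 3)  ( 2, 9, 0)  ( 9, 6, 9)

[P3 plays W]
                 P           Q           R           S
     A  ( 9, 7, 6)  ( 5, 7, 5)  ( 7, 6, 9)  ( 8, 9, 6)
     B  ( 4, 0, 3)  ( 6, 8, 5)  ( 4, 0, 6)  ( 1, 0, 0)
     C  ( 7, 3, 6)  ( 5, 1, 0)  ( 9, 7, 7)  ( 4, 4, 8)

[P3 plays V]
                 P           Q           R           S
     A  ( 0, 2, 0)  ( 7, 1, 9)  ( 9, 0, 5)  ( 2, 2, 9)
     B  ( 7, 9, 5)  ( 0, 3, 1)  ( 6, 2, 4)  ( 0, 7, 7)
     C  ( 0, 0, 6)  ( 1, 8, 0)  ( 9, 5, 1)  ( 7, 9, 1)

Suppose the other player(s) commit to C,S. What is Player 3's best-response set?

BR_3 = {Z}

u_3(X vs C,S) = 5
u_3(Y vs C,S) = 8
u_3(Z vs C,S) = 9
u_3(W vs C,S) = 8
u_3(V vs C,S) = 1
max payoff 9 at {Z}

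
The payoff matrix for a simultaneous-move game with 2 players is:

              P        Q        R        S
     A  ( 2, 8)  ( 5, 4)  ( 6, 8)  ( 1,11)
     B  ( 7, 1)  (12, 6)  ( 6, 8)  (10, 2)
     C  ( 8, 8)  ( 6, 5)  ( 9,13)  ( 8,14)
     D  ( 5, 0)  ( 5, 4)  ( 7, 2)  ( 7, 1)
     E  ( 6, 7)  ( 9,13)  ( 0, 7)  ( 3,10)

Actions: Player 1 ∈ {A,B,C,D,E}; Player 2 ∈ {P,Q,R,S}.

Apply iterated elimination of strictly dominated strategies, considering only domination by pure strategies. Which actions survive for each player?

Remaining: P1:{B,C} P2:{R,S}

P1 drop A (C beats it: P:8>2 Q:6>5 R:9>6 S:8>1)
P1 drop D (C beats it: P:8>5 Q:6>5 R:9>7 S:8>7)
P1 drop E (B beats it: P:7>6 Q:12>9 R:6>0 S:10>3)
P2 drop P (R beats it: B:8>1 C:13>8)
P2 drop Q (R beats it: B:8>6 C:13>5)
P1→{B,C} P2→{R,S}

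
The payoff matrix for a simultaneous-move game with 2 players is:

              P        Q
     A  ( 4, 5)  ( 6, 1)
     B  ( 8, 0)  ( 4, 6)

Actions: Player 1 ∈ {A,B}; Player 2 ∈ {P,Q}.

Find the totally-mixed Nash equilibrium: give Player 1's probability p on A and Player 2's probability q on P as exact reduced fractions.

p=3/5, q=1/3

P1 indiff ⇒ q·4+(1-q)·6 = q·8+(1-q)·4 ⇒ q(-4) = (1-q)(-2) ⇒ q = 1/3
P2 indiff ⇒ p·5+(1-p)·0 = p·1+(1-p)·6 ⇒ p(4) = (1-p)(6) ⇒ p = 3/5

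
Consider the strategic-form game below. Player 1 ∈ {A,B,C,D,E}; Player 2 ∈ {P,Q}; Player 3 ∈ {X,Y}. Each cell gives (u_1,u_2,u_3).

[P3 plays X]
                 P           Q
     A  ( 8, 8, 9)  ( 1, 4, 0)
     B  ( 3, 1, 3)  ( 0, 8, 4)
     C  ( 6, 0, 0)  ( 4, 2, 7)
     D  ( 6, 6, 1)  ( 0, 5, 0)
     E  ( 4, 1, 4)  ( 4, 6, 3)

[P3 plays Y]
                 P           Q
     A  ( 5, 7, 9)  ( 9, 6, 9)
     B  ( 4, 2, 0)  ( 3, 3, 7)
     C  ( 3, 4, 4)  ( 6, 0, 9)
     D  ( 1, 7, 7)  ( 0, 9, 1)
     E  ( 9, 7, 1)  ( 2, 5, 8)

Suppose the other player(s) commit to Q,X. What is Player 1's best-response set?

BR_1 = {C,E}

u_1(A vs Q,X) = 1
u_1(B vs Q,X) = 0
u_1(C vs Q,X) = 4
u_1(D vs Q,X) = 0
u_1(E vs Q,X) = 4
max payoff 4 at {C,E}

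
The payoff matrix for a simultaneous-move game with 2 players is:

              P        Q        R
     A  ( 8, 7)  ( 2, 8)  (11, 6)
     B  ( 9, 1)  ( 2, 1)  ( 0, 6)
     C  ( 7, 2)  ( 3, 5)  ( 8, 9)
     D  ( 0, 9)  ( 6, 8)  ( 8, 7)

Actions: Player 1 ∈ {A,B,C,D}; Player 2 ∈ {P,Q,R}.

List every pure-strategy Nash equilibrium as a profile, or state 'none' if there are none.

(A,P): not NE [P1→B gives 9>8; P2→Q gives 8>7]
(A,Q): not NE [P1→D gives 6>2]
(A,R): not NE [P2→Q gives 8>6]
(B,P): not NE [P2→R gives 6>1]
(B,Q): not NE [P1→D gives 6>2; P2→R gives 6>1]
(B,R): not NE [P1→A gives 11>0]
(C,P): not NE [P1→B gives 9>7; P2→R gives 9>2]
(C,Q): not NE [P1→D gives 6>3; P2→R gives 9>5]
(C,R): not NE [P1→A gives 11>8]
(D,P): not NE [P1→B gives 9>0]
(D,Q): not NE [P2→P gives 9>8]
(D,R): not NE [P1→A gives 11>8; P2→P gives 9>7]

PSNE: ∅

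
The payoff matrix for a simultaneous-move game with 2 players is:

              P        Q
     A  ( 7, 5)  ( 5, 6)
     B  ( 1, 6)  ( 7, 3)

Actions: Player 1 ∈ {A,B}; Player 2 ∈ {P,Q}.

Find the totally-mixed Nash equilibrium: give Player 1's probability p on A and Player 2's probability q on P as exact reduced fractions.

P1 indiff ⇒ q·7+(1-q)·5 = q·1+(1-q)·7 ⇒ q(6) = (1-q)(2) ⇒ q = 1/4
P2 indiff ⇒ p·5+(1-p)·6 = p·6+(1-p)·3 ⇒ p(-1) = (1-p)(-3) ⇒ p = 3/4

(p,q) = (3/4, 1/4)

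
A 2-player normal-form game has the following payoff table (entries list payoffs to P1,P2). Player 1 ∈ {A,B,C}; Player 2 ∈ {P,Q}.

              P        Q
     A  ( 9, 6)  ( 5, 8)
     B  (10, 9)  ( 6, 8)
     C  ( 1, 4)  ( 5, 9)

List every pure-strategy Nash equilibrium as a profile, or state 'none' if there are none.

Nash profiles: (B,P)

(A,P): not NE [P1→B gives 10>9; P2→Q gives 8>6]
(A,Q): not NE [P1→B gives 6>5]
(B,P): NE
(B,Q): not NE [P2→P gives 9>8]
(C,P): not NE [P1→B gives 10>1; P2→Q gives 9>4]
(C,Q): not NE [P1→B gives 6>5]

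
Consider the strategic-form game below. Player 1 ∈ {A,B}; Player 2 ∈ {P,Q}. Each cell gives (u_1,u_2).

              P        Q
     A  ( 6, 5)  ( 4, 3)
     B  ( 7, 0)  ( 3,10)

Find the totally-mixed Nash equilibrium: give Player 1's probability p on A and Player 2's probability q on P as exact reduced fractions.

(p,q) = (5/6, 1/2)

P1 indiff ⇒ q·6+(1-q)·4 = q·7+(1-q)·3 ⇒ q(-1) = (1-q)(-1) ⇒ q = 1/2
P2 indiff ⇒ p·5+(1-p)·0 = p·3+(1-p)·10 ⇒ p(2) = (1-p)(10) ⇒ p = 5/6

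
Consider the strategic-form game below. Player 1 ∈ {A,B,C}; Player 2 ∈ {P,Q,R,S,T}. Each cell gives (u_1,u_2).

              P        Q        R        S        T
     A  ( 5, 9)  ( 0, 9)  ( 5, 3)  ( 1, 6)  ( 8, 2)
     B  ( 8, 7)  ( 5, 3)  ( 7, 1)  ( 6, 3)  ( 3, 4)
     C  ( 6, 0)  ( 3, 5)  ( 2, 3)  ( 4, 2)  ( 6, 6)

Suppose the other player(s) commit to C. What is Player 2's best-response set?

u_2(P vs C) = 0
u_2(Q vs C) = 5
u_2(R vs C) = 3
u_2(S vs C) = 2
u_2(T vs C) = 6
max payoff 6 at {T}

argmax u_2 = {T}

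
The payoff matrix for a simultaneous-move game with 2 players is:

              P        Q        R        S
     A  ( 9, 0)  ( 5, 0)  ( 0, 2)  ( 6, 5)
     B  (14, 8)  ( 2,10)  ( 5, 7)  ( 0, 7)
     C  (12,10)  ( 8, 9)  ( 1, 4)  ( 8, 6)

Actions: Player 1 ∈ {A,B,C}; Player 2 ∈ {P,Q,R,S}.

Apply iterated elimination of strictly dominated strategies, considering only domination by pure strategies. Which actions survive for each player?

P1 drop A (C beats it: P:12>9 Q:8>5 R:1>0 S:8>6)
P2 drop R (P beats it: B:8>7 C:10>4)
P2 drop S (P beats it: B:8>7 C:10>6)
P1→{B,C} P2→{P,Q}

IESDS → P1:{B,C} P2:{P,Q}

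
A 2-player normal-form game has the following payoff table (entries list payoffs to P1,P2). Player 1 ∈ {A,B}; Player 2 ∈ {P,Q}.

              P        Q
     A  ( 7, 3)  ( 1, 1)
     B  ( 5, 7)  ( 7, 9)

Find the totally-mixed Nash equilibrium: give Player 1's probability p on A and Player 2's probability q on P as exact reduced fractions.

P1 indiff ⇒ q·7+(1-q)·1 = q·5+(1-q)·7 ⇒ q(2) = (1-q)(6) ⇒ q = 3/4
P2 indiff ⇒ p·3+(1-p)·7 = p·1+(1-p)·9 ⇒ p(2) = (1-p)(2) ⇒ p = 1/2

(p,q) = (1/2, 3/4)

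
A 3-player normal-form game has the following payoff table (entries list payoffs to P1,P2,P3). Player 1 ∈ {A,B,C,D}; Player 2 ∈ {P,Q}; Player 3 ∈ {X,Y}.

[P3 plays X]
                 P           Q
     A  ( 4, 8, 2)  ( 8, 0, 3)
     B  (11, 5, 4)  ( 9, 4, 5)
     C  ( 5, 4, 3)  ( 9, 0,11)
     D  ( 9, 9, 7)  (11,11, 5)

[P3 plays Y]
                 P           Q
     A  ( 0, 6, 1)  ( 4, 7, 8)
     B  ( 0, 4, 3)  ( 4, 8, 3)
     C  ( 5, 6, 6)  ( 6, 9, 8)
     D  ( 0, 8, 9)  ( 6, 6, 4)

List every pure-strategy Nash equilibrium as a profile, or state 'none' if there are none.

(A,P,X): not NE [P1→B gives 11>4]
(A,P,Y): not NE [P1→C gives 5>0; P2→Q gives 7>6; P3→X gives 2>1]
(A,Q,X): not NE [P1→D gives 11>8; P2→P gives 8>0; P3→Y gives 8>3]
(A,Q,Y): not NE [P1→D gives 6>4]
(B,P,X): NE
(B,P,Y): not NE [P1→C gives 5>0; P2→Q gives 8>4; P3→X gives 4>3]
(B,Q,X): not NE [P1→D gives 11>9; P2→P gives 5>4]
(B,Q,Y): not NE [P1→D gives 6>4; P3→X gives 5>3]
(C,P,X): not NE [P1→B gives 11>5; P3→Y gives 6>3]
(C,P,Y): not NE [P2→Q gives 9>6]
(C,Q,X): not NE [P1→D gives 11>9; P2→P gives 4>0]
(C,Q,Y): not NE [P3→X gives 11>8]
(D,P,X): not NE [P1→B gives 11>9; P2→Q gives 11>9; P3→Y gives 9>7]
(D,P,Y): not NE [P1→C gives 5>0]
(D,Q,X): NE
(D,Q,Y): not NE [P2→P gives 8>6; P3→X gives 5>4]

NE set: (B,P,X), (D,Q,X)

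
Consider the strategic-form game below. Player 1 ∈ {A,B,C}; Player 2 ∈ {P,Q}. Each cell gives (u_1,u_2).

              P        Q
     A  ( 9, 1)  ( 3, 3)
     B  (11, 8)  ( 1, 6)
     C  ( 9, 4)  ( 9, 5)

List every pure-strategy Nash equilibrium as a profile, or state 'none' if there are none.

NE set: (B,P), (C,Q)

(A,P): not NE [P1→B gives 11>9; P2→Q gives 3>1]
(A,Q): not NE [P1→C gives 9>3]
(B,P): NE
(B,Q): not NE [P1→C gives 9>1; P2→P gives 8>6]
(C,P): not NE [P1→B gives 11>9; P2→Q gives 5>4]
(C,Q): NE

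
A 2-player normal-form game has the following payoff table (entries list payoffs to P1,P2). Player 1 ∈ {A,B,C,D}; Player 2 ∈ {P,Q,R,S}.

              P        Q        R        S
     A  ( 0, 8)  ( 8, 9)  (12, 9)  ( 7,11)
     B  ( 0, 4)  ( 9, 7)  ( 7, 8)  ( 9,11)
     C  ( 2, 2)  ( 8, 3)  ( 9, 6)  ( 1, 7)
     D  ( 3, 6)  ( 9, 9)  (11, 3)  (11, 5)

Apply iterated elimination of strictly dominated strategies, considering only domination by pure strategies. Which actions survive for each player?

Survivors P1:{B,D} P2:{Q,S}

P1 drop C (D beats it: P:3>2 Q:9>8 R:11>9 S:11>1)
P2 drop P (Q beats it: A:9>8 B:7>4 D:9>6)
P2 drop R (S beats it: A:11>9 B:11>8 D:5>3)
P1 drop A (B beats it: Q:9>8 S:9>7)
P1→{B,D} P2→{Q,S}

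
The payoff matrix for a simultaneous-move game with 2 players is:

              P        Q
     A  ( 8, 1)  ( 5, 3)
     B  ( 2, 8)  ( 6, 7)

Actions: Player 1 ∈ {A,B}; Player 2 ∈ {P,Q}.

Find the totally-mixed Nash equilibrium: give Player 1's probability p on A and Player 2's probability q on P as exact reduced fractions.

(p,q) = (1/3, 1/7)

P1 indiff ⇒ q·8+(1-q)·5 = q·2+(1-q)·6 ⇒ q(6) = (1-q)(1) ⇒ q = 1/7
P2 indiff ⇒ p·1+(1-p)·8 = p·3+(1-p)·7 ⇒ p(-2) = (1-p)(-1) ⇒ p = 1/3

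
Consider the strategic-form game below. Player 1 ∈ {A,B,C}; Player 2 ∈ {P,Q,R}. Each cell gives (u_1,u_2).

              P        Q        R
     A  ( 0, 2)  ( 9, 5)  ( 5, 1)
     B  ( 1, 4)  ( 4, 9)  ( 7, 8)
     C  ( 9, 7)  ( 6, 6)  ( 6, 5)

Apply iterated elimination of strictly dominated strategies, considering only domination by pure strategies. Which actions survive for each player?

P2 drop R (Q beats it: A:5>1 B:9>8 C:6>5)
P1 drop B (C beats it: P:9>1 Q:6>4)
P1→{A,C} P2→{P,Q}

IESDS → P1:{A,C} P2:{P,Q}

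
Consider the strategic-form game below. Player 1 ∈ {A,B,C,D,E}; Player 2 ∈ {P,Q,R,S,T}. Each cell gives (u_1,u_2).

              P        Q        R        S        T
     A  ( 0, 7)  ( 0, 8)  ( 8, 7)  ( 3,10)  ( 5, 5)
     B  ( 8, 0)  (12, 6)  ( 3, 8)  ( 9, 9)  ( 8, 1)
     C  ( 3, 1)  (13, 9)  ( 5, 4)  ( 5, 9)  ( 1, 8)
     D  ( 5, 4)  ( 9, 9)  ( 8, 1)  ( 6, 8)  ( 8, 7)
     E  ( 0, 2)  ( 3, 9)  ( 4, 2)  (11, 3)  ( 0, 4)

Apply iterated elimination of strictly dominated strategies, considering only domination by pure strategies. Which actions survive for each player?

P2 drop P (Q beats it: A:8>7 B:6>0 C:9>1 D:9>4 E:9>2)
P2 drop R (S beats it: A:10>7 B:9>8 C:9>4 D:8>1 E:3>2)
P1 drop A (B beats it: Q:12>0 S:9>3 T:8>5)
P2 drop T (Q beats it: B:6>1 C:9>8 D:9>7 E:9>4)
P1 drop D (B beats it: Q:12>9 S:9>6)
P1→{B,C,E} P2→{Q,S}

IESDS → P1:{B,C,E} P2:{Q,S}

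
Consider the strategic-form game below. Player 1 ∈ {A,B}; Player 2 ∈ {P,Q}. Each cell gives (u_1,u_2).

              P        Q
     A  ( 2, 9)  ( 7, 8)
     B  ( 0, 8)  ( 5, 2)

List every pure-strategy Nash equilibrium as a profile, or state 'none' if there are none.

NE set: (A,P)

(A,P): NE
(A,Q): not NE [P2→P gives 9>8]
(B,P): not NE [P1→A gives 2>0]
(B,Q): not NE [P1→A gives 7>5; P2→P gives 8>2]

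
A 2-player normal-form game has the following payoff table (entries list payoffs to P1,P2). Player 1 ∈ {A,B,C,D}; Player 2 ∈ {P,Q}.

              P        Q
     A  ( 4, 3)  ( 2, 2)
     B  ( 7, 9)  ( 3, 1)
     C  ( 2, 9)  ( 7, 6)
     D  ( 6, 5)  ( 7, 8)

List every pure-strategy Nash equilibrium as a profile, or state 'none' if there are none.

(A,P): not NE [P1→B gives 7>4]
(A,Q): not NE [P1→D gives 7>2; P2→P gives 3>2]
(B,P): NE
(B,Q): not NE [P1→D gives 7>3; P2→P gives 9>1]
(C,P): not NE [P1→B gives 7>2]
(C,Q): not NE [P2→P gives 9>6]
(D,P): not NE [P1→B gives 7>6; P2→Q gives 8>5]
(D,Q): NE

NE set: (B,P), (D,Q)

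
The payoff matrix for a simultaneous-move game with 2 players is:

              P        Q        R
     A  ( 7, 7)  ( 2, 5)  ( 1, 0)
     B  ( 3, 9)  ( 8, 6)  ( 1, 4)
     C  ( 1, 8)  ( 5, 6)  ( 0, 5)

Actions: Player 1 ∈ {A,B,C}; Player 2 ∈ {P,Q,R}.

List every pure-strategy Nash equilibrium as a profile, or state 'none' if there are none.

PSNE = {(A,P)}

(A,P): NE
(A,Q): not NE [P1→B gives 8>2; P2→P gives 7>5]
(A,R): not NE [P2→P gives 7>0]
(B,P): not NE [P1→A gives 7>3]
(B,Q): not NE [P2→P gives 9>6]
(B,R): not NE [P2→P gives 9>4]
(C,P): not NE [P1→A gives 7>1]
(C,Q): not NE [P1→B gives 8>5; P2→P gives 8>6]
(C,R): not NE [P1→B gives 1>0; P2→P gives 8>5]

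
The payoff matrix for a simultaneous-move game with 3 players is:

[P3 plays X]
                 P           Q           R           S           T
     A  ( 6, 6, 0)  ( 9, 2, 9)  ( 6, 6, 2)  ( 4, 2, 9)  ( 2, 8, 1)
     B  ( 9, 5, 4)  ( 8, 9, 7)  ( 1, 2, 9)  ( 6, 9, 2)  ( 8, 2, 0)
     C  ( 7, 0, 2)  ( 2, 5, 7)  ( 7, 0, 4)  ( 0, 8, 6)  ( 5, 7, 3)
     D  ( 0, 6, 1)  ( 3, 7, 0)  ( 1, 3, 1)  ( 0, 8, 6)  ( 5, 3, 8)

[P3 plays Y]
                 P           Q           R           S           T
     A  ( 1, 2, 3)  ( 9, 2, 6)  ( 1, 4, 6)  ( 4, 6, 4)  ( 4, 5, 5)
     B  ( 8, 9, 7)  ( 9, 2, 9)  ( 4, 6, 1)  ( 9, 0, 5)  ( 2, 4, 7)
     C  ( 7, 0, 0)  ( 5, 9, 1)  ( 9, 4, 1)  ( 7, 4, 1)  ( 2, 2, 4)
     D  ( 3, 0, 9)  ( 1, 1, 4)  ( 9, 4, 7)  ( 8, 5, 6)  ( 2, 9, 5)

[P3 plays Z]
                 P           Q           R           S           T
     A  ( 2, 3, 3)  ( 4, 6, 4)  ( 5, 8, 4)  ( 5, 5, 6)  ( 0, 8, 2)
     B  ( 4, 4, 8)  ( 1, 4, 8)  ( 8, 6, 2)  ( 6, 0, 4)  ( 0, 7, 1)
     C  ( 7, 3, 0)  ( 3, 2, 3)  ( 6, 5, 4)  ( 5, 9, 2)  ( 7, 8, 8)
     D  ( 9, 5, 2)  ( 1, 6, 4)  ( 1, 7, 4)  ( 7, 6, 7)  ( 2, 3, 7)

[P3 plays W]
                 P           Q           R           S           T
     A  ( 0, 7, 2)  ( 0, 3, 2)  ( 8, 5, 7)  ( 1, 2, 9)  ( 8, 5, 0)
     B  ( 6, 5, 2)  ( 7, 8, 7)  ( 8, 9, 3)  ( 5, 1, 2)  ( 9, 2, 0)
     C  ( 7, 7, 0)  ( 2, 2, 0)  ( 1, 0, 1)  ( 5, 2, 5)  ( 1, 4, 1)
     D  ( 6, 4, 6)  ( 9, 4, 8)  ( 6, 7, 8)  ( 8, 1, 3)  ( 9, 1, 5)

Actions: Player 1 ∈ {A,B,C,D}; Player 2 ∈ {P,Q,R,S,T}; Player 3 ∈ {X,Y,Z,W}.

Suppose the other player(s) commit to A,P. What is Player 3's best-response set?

argmax u_3 = {Y,Z}

u_3(X vs A,P) = 0
u_3(Y vs A,P) = 3
u_3(Z vs A,P) = 3
u_3(W vs A,P) = 2
max payoff 3 at {Y,Z}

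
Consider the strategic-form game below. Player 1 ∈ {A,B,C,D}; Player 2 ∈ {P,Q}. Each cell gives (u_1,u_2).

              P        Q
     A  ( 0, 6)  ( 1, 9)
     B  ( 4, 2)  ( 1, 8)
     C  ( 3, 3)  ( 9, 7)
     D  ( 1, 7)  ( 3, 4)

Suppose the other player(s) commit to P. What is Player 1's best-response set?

u_1(A vs P) = 0
u_1(B vs P) = 4
u_1(C vs P) = 3
u_1(D vs P) = 1
max payoff 4 at {B}

BR_1 = {B}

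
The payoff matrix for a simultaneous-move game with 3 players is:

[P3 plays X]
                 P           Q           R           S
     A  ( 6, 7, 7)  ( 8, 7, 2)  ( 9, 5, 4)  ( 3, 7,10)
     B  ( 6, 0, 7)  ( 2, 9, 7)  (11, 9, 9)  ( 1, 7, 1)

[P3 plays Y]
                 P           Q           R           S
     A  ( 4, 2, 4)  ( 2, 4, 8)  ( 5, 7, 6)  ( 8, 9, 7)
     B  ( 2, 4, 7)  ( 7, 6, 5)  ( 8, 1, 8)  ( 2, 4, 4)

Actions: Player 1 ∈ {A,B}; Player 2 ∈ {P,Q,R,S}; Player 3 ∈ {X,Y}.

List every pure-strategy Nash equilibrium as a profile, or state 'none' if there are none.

(A,P,X): NE
(A,P,Y): not NE [P2→S gives 9>2; P3→X gives 7>4]
(A,Q,X): not NE [P3→Y gives 8>2]
(A,Q,Y): not NE [P1→B gives 7>2; P2→S gives 9>4]
(A,R,X): not NE [P1→B gives 11>9; P2→S gives 7>5; P3→Y gives 6>4]
(A,R,Y): not NE [P1→B gives 8>5; P2→S gives 9>7]
(A,S,X): NE
(A,S,Y): not NE [P3→X gives 10>7]
(B,P,X): not NE [P2→R gives 9>0]
(B,P,Y): not NE [P1→A gives 4>2; P2→Q gives 6>4]
(B,Q,X): not NE [P1→A gives 8>2]
(B,Q,Y): not NE [P3→X gives 7>5]
(B,R,X): NE
(B,R,Y): not NE [P2→Q gives 6>1; P3→X gives 9>8]
(B,S,X): not NE [P1→A gives 3>1; P2→R gives 9>7; P3→Y gives 4>1]
(B,S,Y): not NE [P1→A gives 8>2; P2→Q gives 6>4]

PSNE = {(A,P,X), (A,S,X), (B,R,X)}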